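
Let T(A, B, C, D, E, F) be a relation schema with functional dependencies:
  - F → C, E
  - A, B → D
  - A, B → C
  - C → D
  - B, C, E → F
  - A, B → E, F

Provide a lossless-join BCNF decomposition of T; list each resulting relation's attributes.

Candidate key of the original relation: {A, B}.
{A, B, C, D, E, F}: {F} determines {C, D, E, F} here but is not a superkey — split on F → C, D, E, giving {C, D, E, F} and {A, B, F}.
{C, D, E, F}: {C} determines {C, D} here but is not a superkey — split on C → D, giving {C, D} and {C, E, F}.
{C, D} has no BCNF violation.
{C, E, F} has no BCNF violation.
{A, B, F} has no BCNF violation.

{A, B, F}; {C, D}; {C, E, F}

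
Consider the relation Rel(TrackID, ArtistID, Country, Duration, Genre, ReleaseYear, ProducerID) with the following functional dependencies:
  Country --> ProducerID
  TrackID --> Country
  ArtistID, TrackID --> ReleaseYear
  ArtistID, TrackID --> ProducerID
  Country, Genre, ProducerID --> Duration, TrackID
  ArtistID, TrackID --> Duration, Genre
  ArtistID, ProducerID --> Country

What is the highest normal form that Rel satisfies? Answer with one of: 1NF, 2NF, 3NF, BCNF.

Candidate keys: {ArtistID, Country, Genre}, {ArtistID, Genre, ProducerID}, {ArtistID, TrackID}. Prime attributes: {ArtistID, Country, Genre, ProducerID, TrackID}.
Country --> ProducerID breaks BCNF: {Country}⁺ = {Country, ProducerID}, so {Country} is not a superkey.
Country, Genre, ProducerID --> Duration, TrackID determines the non-prime attribute {Duration} from a non-superkey — 3NF is violated.
{Country, Genre} is a proper subset of the key {ArtistID, Country, Genre}, and {Country, Genre}⁺ contains the non-prime attribute {Duration} — a partial dependency, so 2NF is violated.

1NF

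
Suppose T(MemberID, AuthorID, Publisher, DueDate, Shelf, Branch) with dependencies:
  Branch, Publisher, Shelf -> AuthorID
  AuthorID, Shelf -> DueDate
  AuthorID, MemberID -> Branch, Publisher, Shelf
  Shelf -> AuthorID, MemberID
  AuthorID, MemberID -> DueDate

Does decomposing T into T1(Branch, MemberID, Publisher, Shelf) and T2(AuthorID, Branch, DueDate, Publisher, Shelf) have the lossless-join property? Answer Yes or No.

Common attributes: {Branch, Publisher, Shelf}; their closure is {AuthorID, Branch, DueDate, MemberID, Publisher, Shelf}.
T1 is contained in that closure, so T1 ∩ T2 -> T1 holds and the join is lossless.

Yes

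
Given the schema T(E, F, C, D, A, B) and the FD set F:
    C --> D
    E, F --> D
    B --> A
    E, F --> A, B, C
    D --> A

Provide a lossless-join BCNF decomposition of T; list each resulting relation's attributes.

Candidate key of the original relation: {E, F}.
Within {A, B, C, D, E, F}: {C}⁺ ∩ {A, B, C, D, E, F} = {A, C, D}, not the whole set, so C --> A, D violates BCNF; decompose into {A, C, D} and {B, C, E, F}.
Within {A, C, D}: {D}⁺ ∩ {A, C, D} = {A, D}, not the whole set, so D --> A violates BCNF; decompose into {A, D} and {C, D}.
{A, D}: every determinant is a superkey — BCNF.
{C, D}: every determinant is a superkey — BCNF.
{B, C, E, F}: every determinant is a superkey — BCNF.

{A, D}; {B, C, E, F}; {C, D}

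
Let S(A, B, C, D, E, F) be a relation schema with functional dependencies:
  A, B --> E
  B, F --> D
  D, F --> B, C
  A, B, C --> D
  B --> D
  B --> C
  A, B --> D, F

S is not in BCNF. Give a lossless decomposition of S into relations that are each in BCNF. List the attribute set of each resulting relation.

{A, B, E, F}; {B, C, D}

Candidate keys of the original relation: {A, B}, {A, D, F}.
Within {A, B, C, D, E, F}: {B, F}⁺ ∩ {A, B, C, D, E, F} = {B, C, D, F}, not the whole set, so B, F --> C, D violates BCNF; decompose into {B, C, D, F} and {A, B, E, F}.
Within {B, C, D, F}: {B}⁺ ∩ {B, C, D, F} = {B, C, D}, not the whole set, so B --> C, D violates BCNF; decompose into {B, C, D} and {B, F}.
{B, C, D}: every determinant is a superkey — BCNF.
{B, F}: every determinant is a superkey — BCNF.
{A, B, E, F}: every determinant is a superkey — BCNF.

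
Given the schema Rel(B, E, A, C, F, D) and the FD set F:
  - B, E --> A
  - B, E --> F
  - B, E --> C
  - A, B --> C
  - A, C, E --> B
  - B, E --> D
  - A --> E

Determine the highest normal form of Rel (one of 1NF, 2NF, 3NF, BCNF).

3NF

Candidate keys: {A, B}, {A, C}, {B, E}. Prime attributes: {A, B, C, E}.
A --> E: {A}⁺ = {A, E}, which is not all of the attributes, so the left side is not a superkey — BCNF is violated.
Its right-hand attributes {E} are all prime, as are those of every other non-superkey FD — the relation is in 3NF.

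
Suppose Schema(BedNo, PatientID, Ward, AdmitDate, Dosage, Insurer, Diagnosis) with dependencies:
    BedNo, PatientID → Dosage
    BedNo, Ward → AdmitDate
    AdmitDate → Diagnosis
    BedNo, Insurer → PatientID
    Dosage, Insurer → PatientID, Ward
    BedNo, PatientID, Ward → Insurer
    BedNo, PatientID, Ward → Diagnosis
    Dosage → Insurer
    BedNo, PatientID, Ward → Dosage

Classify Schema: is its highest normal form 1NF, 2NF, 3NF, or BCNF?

Candidate keys: {BedNo, Dosage}, {BedNo, Insurer}, {BedNo, PatientID}. Prime attributes: {BedNo, Dosage, Insurer, PatientID}.
BedNo, Ward → AdmitDate: {BedNo, Ward}⁺ = {AdmitDate, BedNo, Diagnosis, Ward}, which is not all of the attributes, so the left side is not a superkey — BCNF is violated.
BedNo, Ward → AdmitDate determines the non-prime attribute {AdmitDate} from a non-superkey — 3NF is violated.
The proper key subset {Dosage} of {BedNo, Dosage} determines non-prime {Ward}, so the relation is not even in 2NF.

1NF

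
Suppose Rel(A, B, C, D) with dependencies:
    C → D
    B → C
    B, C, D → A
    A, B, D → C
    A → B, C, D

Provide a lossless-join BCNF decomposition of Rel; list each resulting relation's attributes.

Candidate keys of the original relation: {A}, {B}.
{A, B, C, D}: {C} determines {C, D} here but is not a superkey — split on C → D, giving {C, D} and {A, B, C}.
{C, D}: every determinant is a superkey — BCNF.
{A, B, C}: every determinant is a superkey — BCNF.

{A, B, C}; {C, D}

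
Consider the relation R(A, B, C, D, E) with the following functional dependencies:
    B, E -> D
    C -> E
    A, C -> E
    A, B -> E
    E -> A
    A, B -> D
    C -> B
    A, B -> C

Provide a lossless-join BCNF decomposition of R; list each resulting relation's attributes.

{A, E}; {B, C, D, E}

Candidate keys of the original relation: {A, B}, {B, E}, {C}.
{A, B, C, D, E}: {E} determines {A, E} here but is not a superkey — split on E -> A, giving {A, E} and {B, C, D, E}.
{A, E} has no BCNF violation.
{B, C, D, E} has no BCNF violation.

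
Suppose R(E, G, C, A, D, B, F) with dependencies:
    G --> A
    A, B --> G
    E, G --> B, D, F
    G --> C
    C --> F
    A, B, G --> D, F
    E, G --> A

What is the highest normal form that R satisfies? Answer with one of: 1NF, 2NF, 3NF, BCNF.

Candidate keys: {A, B, E}, {E, G}. Prime attributes: {A, B, E, G}.
For G --> A we have {G}⁺ = {A, C, F, G}; {G} is not a superkey, so BCNF fails.
G --> C determines the non-prime attribute {C} from a non-superkey — 3NF is violated.
The proper key subset {G} of {E, G} determines non-prime {C, F}, so the relation is not even in 2NF.

1NF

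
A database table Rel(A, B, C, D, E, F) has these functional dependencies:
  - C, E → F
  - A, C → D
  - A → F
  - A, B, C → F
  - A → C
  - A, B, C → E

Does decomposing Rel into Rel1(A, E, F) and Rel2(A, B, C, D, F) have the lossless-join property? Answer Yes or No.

Common attributes: {A, F}; their closure is {A, C, D, F}.
Rel1 ⊄ {A, C, D, F} and Rel2 ⊄ {A, C, D, F}, so the split is lossy.

No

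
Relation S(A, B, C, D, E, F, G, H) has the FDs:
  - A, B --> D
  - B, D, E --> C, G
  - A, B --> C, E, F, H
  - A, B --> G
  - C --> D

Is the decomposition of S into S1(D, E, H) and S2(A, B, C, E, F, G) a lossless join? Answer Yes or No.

S1 ∩ S2 = {E}; its closure under F is {E}.
The closure covers neither S1 nor S2 entirely; the join is not lossless.

No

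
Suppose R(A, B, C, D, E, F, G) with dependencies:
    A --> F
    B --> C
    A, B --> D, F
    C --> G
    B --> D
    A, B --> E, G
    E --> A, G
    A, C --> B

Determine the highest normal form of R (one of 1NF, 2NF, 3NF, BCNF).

1NF

Candidate keys: {A, B}, {A, C}, {B, E}, {C, E}. Prime attributes: {A, B, C, E}.
A --> F breaks BCNF: {A}⁺ = {A, F}, so {A} is not a superkey.
A --> F determines the non-prime attribute {F} from a non-superkey — 3NF is violated.
The proper key subset {A} of {A, B} determines non-prime {F}, so the relation is not even in 2NF.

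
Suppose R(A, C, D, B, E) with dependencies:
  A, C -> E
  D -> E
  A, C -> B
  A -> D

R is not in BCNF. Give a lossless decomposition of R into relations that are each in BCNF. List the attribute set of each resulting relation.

{A, B, C}; {A, D}; {D, E}

Candidate key of the original relation: {A, C}.
Within {A, B, C, D, E}: {D}⁺ ∩ {A, B, C, D, E} = {D, E}, not the whole set, so D -> E violates BCNF; decompose into {D, E} and {A, B, C, D}.
{D, E} has no BCNF violation.
Within {A, B, C, D}: {A}⁺ ∩ {A, B, C, D} = {A, D}, not the whole set, so A -> D violates BCNF; decompose into {A, D} and {A, B, C}.
{A, D} has no BCNF violation.
{A, B, C} has no BCNF violation.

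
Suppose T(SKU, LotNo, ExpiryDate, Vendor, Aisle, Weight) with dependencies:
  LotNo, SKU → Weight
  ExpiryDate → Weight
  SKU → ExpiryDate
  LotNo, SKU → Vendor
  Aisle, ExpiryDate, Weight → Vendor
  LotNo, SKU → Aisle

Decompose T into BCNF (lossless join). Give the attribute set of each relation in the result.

Candidate key of the original relation: {LotNo, SKU}.
{Aisle, ExpiryDate, LotNo, SKU, Vendor, Weight}: {ExpiryDate} determines {ExpiryDate, Weight} here but is not a superkey — split on ExpiryDate → Weight, giving {ExpiryDate, Weight} and {Aisle, ExpiryDate, LotNo, SKU, Vendor}.
{ExpiryDate, Weight} is in BCNF.
{Aisle, ExpiryDate, LotNo, SKU, Vendor}: {SKU} determines {ExpiryDate, SKU} here but is not a superkey — split on SKU → ExpiryDate, giving {ExpiryDate, SKU} and {Aisle, LotNo, SKU, Vendor}.
{ExpiryDate, SKU} is in BCNF.
{Aisle, LotNo, SKU, Vendor}: {Aisle, SKU} determines {Aisle, SKU, Vendor} here but is not a superkey — split on Aisle, SKU → Vendor, giving {Aisle, SKU, Vendor} and {Aisle, LotNo, SKU}.
{Aisle, SKU, Vendor} is in BCNF.
{Aisle, LotNo, SKU} is in BCNF.

{Aisle, LotNo, SKU}; {Aisle, SKU, Vendor}; {ExpiryDate, SKU}; {ExpiryDate, Weight}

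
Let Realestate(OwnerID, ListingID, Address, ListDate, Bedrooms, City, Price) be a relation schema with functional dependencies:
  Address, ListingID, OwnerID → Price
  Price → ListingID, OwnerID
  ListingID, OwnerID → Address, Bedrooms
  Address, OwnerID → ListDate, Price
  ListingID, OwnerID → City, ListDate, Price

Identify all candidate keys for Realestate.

{Price} is a candidate key since {Price}⁺ = {Address, Bedrooms, City, ListDate, ListingID, OwnerID, Price} covers every attribute.
{Address, OwnerID} is a candidate key since {Address, OwnerID}⁺ = {Address, Bedrooms, City, ListDate, ListingID, OwnerID, Price} covers every attribute.
{ListingID, OwnerID} is a candidate key since {ListingID, OwnerID}⁺ = {Address, Bedrooms, City, ListDate, ListingID, OwnerID, Price} covers every attribute.
No proper subset of any of these is a key, and no other minimal superkey exists.

{Address, OwnerID}, {ListingID, OwnerID}, {Price}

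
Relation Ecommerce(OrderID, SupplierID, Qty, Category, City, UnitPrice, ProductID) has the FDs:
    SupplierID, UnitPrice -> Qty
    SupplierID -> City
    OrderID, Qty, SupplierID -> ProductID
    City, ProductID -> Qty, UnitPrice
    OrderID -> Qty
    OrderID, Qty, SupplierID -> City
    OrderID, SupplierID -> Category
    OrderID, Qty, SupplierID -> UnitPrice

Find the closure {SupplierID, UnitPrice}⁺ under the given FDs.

Start with {SupplierID, UnitPrice}.
SupplierID, UnitPrice -> Qty applies; add {Qty} → now {Qty, SupplierID, UnitPrice}.
SupplierID -> City applies; add {City} → now {City, Qty, SupplierID, UnitPrice}.
No further FD applies.

{City, Qty, SupplierID, UnitPrice}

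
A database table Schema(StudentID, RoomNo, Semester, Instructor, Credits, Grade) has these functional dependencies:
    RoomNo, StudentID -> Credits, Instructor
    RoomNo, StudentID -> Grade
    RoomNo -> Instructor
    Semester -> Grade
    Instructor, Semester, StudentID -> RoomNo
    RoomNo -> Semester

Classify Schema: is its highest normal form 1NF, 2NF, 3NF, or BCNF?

Candidate keys: {Instructor, Semester, StudentID}, {RoomNo, StudentID}. Prime attributes: {Instructor, RoomNo, Semester, StudentID}.
For RoomNo -> Instructor we have {RoomNo}⁺ = {Grade, Instructor, RoomNo, Semester}; {RoomNo} is not a superkey, so BCNF fails.
Semester -> Grade determines the non-prime attribute {Grade} from a non-superkey — 3NF is violated.
The proper key subset {RoomNo} of {RoomNo, StudentID} determines non-prime {Grade}, so the relation is not even in 2NF.

1NF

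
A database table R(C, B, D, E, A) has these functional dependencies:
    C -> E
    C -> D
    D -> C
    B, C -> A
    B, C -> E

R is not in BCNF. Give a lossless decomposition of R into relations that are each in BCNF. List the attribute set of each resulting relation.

{A, B, C}; {C, D, E}

Candidate keys of the original relation: {B, C}, {B, D}.
{A, B, C, D, E}: {C} determines {C, D, E} here but is not a superkey — split on C -> D, E, giving {C, D, E} and {A, B, C}.
{C, D, E} is in BCNF.
{A, B, C} is in BCNF.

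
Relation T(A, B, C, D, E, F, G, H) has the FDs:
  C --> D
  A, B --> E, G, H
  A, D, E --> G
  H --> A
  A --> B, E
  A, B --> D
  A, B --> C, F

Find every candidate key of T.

{A}, {H}

Closure of {A} is {A, B, C, D, E, F, G, H}, the whole schema; {A} is a candidate key.
Closure of {H} is {A, B, C, D, E, F, G, H}, the whole schema; {H} is a candidate key.
Any other superkey properly contains one of these, so there are no further candidate keys.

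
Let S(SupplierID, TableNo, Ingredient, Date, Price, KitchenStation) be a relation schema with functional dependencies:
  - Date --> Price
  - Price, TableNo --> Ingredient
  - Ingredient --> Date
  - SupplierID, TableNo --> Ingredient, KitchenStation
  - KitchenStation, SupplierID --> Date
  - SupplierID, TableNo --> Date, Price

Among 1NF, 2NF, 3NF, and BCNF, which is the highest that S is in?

Candidate key: {SupplierID, TableNo}. Prime attributes: {SupplierID, TableNo}.
Date --> Price breaks BCNF: {Date}⁺ = {Date, Price}, so {Date} is not a superkey.
Date --> Price determines the non-prime attribute {Price} from a non-superkey — 3NF is violated.
Checking every proper subset of each key, none determines a non-prime attribute — 2NF is satisfied.

2NF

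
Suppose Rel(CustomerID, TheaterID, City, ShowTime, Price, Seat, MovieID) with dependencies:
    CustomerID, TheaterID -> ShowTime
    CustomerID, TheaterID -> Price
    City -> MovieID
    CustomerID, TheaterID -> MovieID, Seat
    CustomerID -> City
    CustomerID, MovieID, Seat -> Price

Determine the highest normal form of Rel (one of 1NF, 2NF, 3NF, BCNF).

1NF

Candidate key: {CustomerID, TheaterID}. Prime attributes: {CustomerID, TheaterID}.
City -> MovieID: {City}⁺ = {City, MovieID}, which is not all of the attributes, so the left side is not a superkey — BCNF is violated.
Because {MovieID} is non-prime and the left side of City -> MovieID is not a superkey, the relation is not in 3NF.
Since {CustomerID} ⊂ {CustomerID, TheaterID} and {CustomerID}⁺ ⊇ {City, MovieID} with {City, MovieID} non-prime, there is a partial dependency; 2NF fails.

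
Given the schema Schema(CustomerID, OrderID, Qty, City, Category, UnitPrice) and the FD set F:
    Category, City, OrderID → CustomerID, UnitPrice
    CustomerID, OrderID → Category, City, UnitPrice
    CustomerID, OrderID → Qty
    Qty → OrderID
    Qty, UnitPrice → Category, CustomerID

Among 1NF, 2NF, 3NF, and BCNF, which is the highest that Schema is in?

Candidate keys: {Category, City, OrderID}, {Category, City, Qty}, {CustomerID, OrderID}, {CustomerID, Qty}, {Qty, UnitPrice}. Prime attributes: {Category, City, CustomerID, OrderID, Qty, UnitPrice}.
Qty → OrderID: {Qty}⁺ = {OrderID, Qty}, which is not all of the attributes, so the left side is not a superkey — BCNF is violated.
But every attribute on its right side ({OrderID}) is prime, and the same holds for every other non-superkey FD, so 3NF still holds.

3NF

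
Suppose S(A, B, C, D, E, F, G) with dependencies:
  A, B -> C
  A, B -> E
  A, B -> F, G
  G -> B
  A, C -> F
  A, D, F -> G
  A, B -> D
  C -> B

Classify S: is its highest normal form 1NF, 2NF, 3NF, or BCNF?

3NF

Candidate keys: {A, B}, {A, C}, {A, D, F}, {A, G}. Prime attributes: {A, B, C, D, F, G}.
G -> B: {G}⁺ = {B, G}, which is not all of the attributes, so the left side is not a superkey — BCNF is violated.
Its right-hand attributes {B} are all prime, as are those of every other non-superkey FD — the relation is in 3NF.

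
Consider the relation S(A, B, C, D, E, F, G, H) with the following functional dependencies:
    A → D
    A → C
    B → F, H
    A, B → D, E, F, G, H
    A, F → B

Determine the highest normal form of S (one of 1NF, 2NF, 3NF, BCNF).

1NF

Candidate keys: {A, B}, {A, F}. Prime attributes: {A, B, F}.
A → D: {A}⁺ = {A, C, D}, which is not all of the attributes, so the left side is not a superkey — BCNF is violated.
Because {D} is non-prime and the left side of A → D is not a superkey, the relation is not in 3NF.
The proper key subset {A} of {A, B} determines non-prime {C, D}, so the relation is not even in 2NF.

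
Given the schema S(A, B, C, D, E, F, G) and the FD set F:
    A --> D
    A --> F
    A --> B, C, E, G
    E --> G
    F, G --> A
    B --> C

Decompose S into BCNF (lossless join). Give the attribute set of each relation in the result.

{A, B, D, E, F}; {B, C}; {E, G}

Candidate keys of the original relation: {A}, {E, F}, {F, G}.
Within {A, B, C, D, E, F, G}: {E}⁺ ∩ {A, B, C, D, E, F, G} = {E, G}, not the whole set, so E --> G violates BCNF; decompose into {E, G} and {A, B, C, D, E, F}.
{E, G}: every determinant is a superkey — BCNF.
Within {A, B, C, D, E, F}: {B}⁺ ∩ {A, B, C, D, E, F} = {B, C}, not the whole set, so B --> C violates BCNF; decompose into {B, C} and {A, B, D, E, F}.
{B, C}: every determinant is a superkey — BCNF.
{A, B, D, E, F}: every determinant is a superkey — BCNF.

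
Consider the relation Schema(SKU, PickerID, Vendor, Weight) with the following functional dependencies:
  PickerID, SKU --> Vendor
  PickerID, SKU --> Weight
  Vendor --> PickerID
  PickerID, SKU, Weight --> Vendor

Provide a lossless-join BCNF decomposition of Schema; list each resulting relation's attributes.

{PickerID, Vendor}; {SKU, Vendor, Weight}

Candidate keys of the original relation: {PickerID, SKU}, {SKU, Vendor}.
{PickerID, SKU, Vendor, Weight}: {Vendor} determines {PickerID, Vendor} here but is not a superkey — split on Vendor --> PickerID, giving {PickerID, Vendor} and {SKU, Vendor, Weight}.
{PickerID, Vendor}: every determinant is a superkey — BCNF.
{SKU, Vendor, Weight}: every determinant is a superkey — BCNF.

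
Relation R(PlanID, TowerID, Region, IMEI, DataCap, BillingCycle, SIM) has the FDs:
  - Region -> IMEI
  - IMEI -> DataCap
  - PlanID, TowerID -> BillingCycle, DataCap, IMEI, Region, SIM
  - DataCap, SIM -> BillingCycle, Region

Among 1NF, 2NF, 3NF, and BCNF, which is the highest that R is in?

Candidate key: {PlanID, TowerID}. Prime attributes: {PlanID, TowerID}.
For Region -> IMEI we have {Region}⁺ = {DataCap, IMEI, Region}; {Region} is not a superkey, so BCNF fails.
Region -> IMEI determines the non-prime attribute {IMEI} from a non-superkey — 3NF is violated.
Checking every proper subset of each key, none determines a non-prime attribute — 2NF is satisfied.

2NF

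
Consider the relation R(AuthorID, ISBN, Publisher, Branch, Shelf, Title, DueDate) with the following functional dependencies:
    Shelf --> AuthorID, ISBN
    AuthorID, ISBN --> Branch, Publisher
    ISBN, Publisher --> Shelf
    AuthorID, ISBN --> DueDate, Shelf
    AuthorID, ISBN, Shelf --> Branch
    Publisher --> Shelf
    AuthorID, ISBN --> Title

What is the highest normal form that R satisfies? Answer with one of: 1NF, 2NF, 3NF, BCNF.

BCNF

Candidate keys: {AuthorID, ISBN}, {Publisher}, {Shelf}. Prime attributes: {AuthorID, ISBN, Publisher, Shelf}.
The left-hand side of every FD is a superkey, so BCNF is satisfied.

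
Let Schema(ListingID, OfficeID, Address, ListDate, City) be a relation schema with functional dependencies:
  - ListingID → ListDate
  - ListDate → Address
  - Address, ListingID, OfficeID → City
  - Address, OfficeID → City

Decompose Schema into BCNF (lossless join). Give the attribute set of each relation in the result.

Candidate key of the original relation: {ListingID, OfficeID}.
In {Address, City, ListDate, ListingID, OfficeID}, {ListingID} is not a superkey ({ListingID}⁺ restricted to this set is {Address, ListDate, ListingID}), so split on ListingID → Address, ListDate into {Address, ListDate, ListingID} and {City, ListingID, OfficeID}.
In {Address, ListDate, ListingID}, {ListDate} is not a superkey ({ListDate}⁺ restricted to this set is {Address, ListDate}), so split on ListDate → Address into {Address, ListDate} and {ListDate, ListingID}.
{Address, ListDate}: every determinant is a superkey — BCNF.
{ListDate, ListingID}: every determinant is a superkey — BCNF.
{City, ListingID, OfficeID}: every determinant is a superkey — BCNF.

{Address, ListDate}; {City, ListingID, OfficeID}; {ListDate, ListingID}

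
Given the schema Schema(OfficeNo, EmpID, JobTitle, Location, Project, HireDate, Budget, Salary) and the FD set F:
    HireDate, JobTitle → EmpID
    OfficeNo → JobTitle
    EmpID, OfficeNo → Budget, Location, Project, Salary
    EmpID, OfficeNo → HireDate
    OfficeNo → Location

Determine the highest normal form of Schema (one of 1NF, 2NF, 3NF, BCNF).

Candidate keys: {EmpID, OfficeNo}, {HireDate, OfficeNo}. Prime attributes: {EmpID, HireDate, OfficeNo}.
For HireDate, JobTitle → EmpID we have {HireDate, JobTitle}⁺ = {EmpID, HireDate, JobTitle}; {HireDate, JobTitle} is not a superkey, so BCNF fails.
OfficeNo → JobTitle determines the non-prime attribute {JobTitle} from a non-superkey — 3NF is violated.
The proper key subset {OfficeNo} of {EmpID, OfficeNo} determines non-prime {JobTitle, Location}, so the relation is not even in 2NF.

1NF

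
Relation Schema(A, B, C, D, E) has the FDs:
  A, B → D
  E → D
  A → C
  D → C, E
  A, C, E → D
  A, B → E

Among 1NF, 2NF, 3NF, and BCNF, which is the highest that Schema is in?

1NF

Candidate key: {A, B}. Prime attributes: {A, B}.
E → D breaks BCNF: {E}⁺ = {C, D, E}, so {E} is not a superkey.
E → D has non-prime {D} on the right and a non-superkey on the left, so 3NF fails.
{A} is a proper subset of the key {A, B}, and {A}⁺ contains the non-prime attribute {C} — a partial dependency, so 2NF is violated.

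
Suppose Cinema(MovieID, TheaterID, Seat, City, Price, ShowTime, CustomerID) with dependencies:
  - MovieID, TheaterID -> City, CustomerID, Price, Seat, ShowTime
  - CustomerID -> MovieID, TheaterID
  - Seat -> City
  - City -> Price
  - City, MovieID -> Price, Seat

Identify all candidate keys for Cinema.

{CustomerID}, {MovieID, TheaterID}

{CustomerID}⁺ = {City, CustomerID, MovieID, Price, Seat, ShowTime, TheaterID}, which is every attribute, so {CustomerID} is a candidate key.
{MovieID, TheaterID}⁺ = {City, CustomerID, MovieID, Price, Seat, ShowTime, TheaterID}, which is every attribute, so {MovieID, TheaterID} is a candidate key.
No proper subset of any of these is a key, and no other minimal superkey exists.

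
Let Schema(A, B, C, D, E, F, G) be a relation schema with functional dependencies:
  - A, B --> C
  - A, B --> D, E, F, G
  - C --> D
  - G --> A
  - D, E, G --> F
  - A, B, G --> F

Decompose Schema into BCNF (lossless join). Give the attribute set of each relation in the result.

Candidate keys of the original relation: {A, B}, {B, G}.
In {A, B, C, D, E, F, G}, {C} is not a superkey ({C}⁺ restricted to this set is {C, D}), so split on C --> D into {C, D} and {A, B, C, E, F, G}.
{C, D} is in BCNF.
In {A, B, C, E, F, G}, {G} is not a superkey ({G}⁺ restricted to this set is {A, G}), so split on G --> A into {A, G} and {B, C, E, F, G}.
{A, G} is in BCNF.
In {B, C, E, F, G}, {C, E, G} is not a superkey ({C, E, G}⁺ restricted to this set is {C, E, F, G}), so split on C, E, G --> F into {C, E, F, G} and {B, C, E, G}.
{C, E, F, G} is in BCNF.
{B, C, E, G} is in BCNF.

{A, G}; {B, C, E, G}; {C, D}; {C, E, F, G}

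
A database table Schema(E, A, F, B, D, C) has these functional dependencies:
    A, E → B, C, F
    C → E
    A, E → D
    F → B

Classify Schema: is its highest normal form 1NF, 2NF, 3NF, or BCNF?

Candidate keys: {A, C}, {A, E}. Prime attributes: {A, C, E}.
C → E breaks BCNF: {C}⁺ = {C, E}, so {C} is not a superkey.
F → B has non-prime {B} on the right and a non-superkey on the left, so 3NF fails.
No proper subset of a key has a non-prime attribute in its closure, so there is no partial dependency; 2NF holds.

2NF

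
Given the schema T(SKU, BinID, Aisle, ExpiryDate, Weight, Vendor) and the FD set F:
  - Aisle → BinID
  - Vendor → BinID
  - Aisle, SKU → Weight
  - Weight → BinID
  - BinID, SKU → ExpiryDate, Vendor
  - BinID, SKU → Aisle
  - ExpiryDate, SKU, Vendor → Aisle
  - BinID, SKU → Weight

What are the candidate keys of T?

No FD produces {SKU}, so it must be in every candidate key.
Closure of {Aisle, SKU} is {Aisle, BinID, ExpiryDate, SKU, Vendor, Weight}, the whole schema; {Aisle, SKU} is a candidate key.
Closure of {BinID, SKU} is {Aisle, BinID, ExpiryDate, SKU, Vendor, Weight}, the whole schema; {BinID, SKU} is a candidate key.
Closure of {SKU, Vendor} is {Aisle, BinID, ExpiryDate, SKU, Vendor, Weight}, the whole schema; {SKU, Vendor} is a candidate key.
Closure of {SKU, Weight} is {Aisle, BinID, ExpiryDate, SKU, Vendor, Weight}, the whole schema; {SKU, Weight} is a candidate key.
These are minimal and exhaustive — every other superkey contains one of them.

{Aisle, SKU}, {BinID, SKU}, {SKU, Vendor}, {SKU, Weight}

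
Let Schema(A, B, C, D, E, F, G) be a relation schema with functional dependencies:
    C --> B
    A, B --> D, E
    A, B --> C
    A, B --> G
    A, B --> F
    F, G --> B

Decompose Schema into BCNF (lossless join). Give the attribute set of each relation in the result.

{A, C, D, E, F, G}; {B, C}

Candidate keys of the original relation: {A, B}, {A, C}, {A, F, G}.
In {A, B, C, D, E, F, G}, {C} is not a superkey ({C}⁺ restricted to this set is {B, C}), so split on C --> B into {B, C} and {A, C, D, E, F, G}.
{B, C} has no BCNF violation.
{A, C, D, E, F, G} has no BCNF violation.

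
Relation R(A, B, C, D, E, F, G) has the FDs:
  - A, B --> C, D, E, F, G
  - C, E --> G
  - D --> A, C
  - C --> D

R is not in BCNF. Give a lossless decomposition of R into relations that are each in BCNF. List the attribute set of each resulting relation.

Candidate keys of the original relation: {A, B}, {B, C}, {B, D}.
{A, B, C, D, E, F, G}: {C, E} determines {A, C, D, E, G} here but is not a superkey — split on C, E --> A, D, G, giving {A, C, D, E, G} and {B, C, E, F}.
{A, C, D, E, G}: {D} determines {A, C, D} here but is not a superkey — split on D --> A, C, giving {A, C, D} and {D, E, G}.
{A, C, D} has no BCNF violation.
{D, E, G} has no BCNF violation.
{B, C, E, F} has no BCNF violation.

{A, C, D}; {B, C, E, F}; {D, E, G}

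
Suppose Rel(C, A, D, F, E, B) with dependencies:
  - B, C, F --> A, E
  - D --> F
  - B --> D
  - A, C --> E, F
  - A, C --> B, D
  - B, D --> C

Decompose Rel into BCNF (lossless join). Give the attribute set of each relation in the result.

Candidate keys of the original relation: {A, C}, {B}.
{A, B, C, D, E, F}: {D} determines {D, F} here but is not a superkey — split on D --> F, giving {D, F} and {A, B, C, D, E}.
{D, F} has no BCNF violation.
{A, B, C, D, E} has no BCNF violation.

{A, B, C, D, E}; {D, F}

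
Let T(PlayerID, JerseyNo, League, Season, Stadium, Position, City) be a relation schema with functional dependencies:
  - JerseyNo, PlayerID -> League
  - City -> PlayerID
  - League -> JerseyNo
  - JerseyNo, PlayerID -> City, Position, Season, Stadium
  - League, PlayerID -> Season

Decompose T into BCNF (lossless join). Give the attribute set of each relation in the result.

{City, League, Position, Season, Stadium}; {City, PlayerID}; {JerseyNo, League}

Candidate keys of the original relation: {City, JerseyNo}, {City, League}, {JerseyNo, PlayerID}, {League, PlayerID}.
In {City, JerseyNo, League, PlayerID, Position, Season, Stadium}, {City} is not a superkey ({City}⁺ restricted to this set is {City, PlayerID}), so split on City -> PlayerID into {City, PlayerID} and {City, JerseyNo, League, Position, Season, Stadium}.
{City, PlayerID} is in BCNF.
In {City, JerseyNo, League, Position, Season, Stadium}, {League} is not a superkey ({League}⁺ restricted to this set is {JerseyNo, League}), so split on League -> JerseyNo into {JerseyNo, League} and {City, League, Position, Season, Stadium}.
{JerseyNo, League} is in BCNF.
{City, League, Position, Season, Stadium} is in BCNF.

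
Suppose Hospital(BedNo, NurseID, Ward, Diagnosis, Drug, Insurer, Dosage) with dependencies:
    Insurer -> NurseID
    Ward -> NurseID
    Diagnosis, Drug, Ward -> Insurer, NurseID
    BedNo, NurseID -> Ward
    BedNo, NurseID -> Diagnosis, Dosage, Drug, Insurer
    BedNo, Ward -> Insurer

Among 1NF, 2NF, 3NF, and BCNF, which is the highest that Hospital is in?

3NF

Candidate keys: {BedNo, Insurer}, {BedNo, NurseID}, {BedNo, Ward}. Prime attributes: {BedNo, Insurer, NurseID, Ward}.
For Insurer -> NurseID we have {Insurer}⁺ = {Insurer, NurseID}; {Insurer} is not a superkey, so BCNF fails.
Its right-hand attributes {NurseID} are all prime, as are those of every other non-superkey FD — the relation is in 3NF.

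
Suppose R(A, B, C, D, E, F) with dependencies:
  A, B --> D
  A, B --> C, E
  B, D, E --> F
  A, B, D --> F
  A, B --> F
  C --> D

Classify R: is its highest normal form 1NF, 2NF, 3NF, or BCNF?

Candidate key: {A, B}. Prime attributes: {A, B}.
For B, D, E --> F we have {B, D, E}⁺ = {B, D, E, F}; {B, D, E} is not a superkey, so BCNF fails.
B, D, E --> F determines the non-prime attribute {F} from a non-superkey — 3NF is violated.
Checking every proper subset of each key, none determines a non-prime attribute — 2NF is satisfied.

2NF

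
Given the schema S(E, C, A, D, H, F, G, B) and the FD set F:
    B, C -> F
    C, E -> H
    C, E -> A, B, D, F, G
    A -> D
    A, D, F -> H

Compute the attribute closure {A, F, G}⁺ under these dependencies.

Start with {A, F, G}.
A -> D applies; add {D} → now {A, D, F, G}.
A, D, F -> H applies; add {H} → now {A, D, F, G, H}.
No further FD applies.

{A, D, F, G, H}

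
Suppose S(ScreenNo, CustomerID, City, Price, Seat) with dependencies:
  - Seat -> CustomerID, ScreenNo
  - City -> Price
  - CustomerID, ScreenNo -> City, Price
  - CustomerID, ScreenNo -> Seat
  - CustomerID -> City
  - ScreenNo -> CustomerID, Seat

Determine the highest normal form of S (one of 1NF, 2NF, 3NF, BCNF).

2NF

Candidate keys: {ScreenNo}, {Seat}. Prime attributes: {ScreenNo, Seat}.
City -> Price breaks BCNF: {City}⁺ = {City, Price}, so {City} is not a superkey.
City -> Price has non-prime {Price} on the right and a non-superkey on the left, so 3NF fails.
Every candidate key is a single attribute, so no partial dependency is possible; 2NF holds.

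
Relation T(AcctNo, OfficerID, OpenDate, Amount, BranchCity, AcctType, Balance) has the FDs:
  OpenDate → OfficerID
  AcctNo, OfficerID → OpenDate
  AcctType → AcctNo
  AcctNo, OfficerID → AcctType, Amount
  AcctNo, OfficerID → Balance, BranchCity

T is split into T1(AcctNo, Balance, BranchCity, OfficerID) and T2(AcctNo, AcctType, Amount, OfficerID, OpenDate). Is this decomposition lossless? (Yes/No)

Yes

Common attributes: {AcctNo, OfficerID}; their closure is {AcctNo, AcctType, Amount, Balance, BranchCity, OfficerID, OpenDate}.
Since T1 ⊆ {AcctNo, AcctType, Amount, Balance, BranchCity, OfficerID, OpenDate}, the intersection is a superkey of T1; the decomposition is lossless.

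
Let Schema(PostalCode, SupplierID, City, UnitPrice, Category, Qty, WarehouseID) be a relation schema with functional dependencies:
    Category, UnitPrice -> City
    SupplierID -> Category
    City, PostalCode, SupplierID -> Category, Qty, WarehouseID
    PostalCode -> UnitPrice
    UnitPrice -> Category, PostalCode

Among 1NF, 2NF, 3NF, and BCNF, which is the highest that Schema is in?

Candidate keys: {PostalCode, SupplierID}, {SupplierID, UnitPrice}. Prime attributes: {PostalCode, SupplierID, UnitPrice}.
For Category, UnitPrice -> City we have {Category, UnitPrice}⁺ = {Category, City, PostalCode, UnitPrice}; {Category, UnitPrice} is not a superkey, so BCNF fails.
Because {City} is non-prime and the left side of Category, UnitPrice -> City is not a superkey, the relation is not in 3NF.
Since {PostalCode} ⊂ {PostalCode, SupplierID} and {PostalCode}⁺ ⊇ {Category, City} with {Category, City} non-prime, there is a partial dependency; 2NF fails.

1NF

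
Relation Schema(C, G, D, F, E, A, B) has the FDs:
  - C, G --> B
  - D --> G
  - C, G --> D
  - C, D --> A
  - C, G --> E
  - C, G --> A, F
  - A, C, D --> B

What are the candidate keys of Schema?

{C, D}, {C, G}

Attributes never on any right-hand side: {C} — every candidate key must contain it.
{C, D}⁺ = {A, B, C, D, E, F, G}, which is every attribute, so {C, D} is a candidate key.
{C, G}⁺ = {A, B, C, D, E, F, G}, which is every attribute, so {C, G} is a candidate key.
No proper subset of any of these is a key, and no other minimal superkey exists.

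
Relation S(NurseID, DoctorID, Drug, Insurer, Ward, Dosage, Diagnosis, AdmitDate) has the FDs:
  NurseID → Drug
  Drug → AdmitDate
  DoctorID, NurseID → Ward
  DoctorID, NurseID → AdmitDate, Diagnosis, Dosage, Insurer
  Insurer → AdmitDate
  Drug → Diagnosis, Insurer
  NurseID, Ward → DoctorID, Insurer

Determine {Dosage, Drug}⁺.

{AdmitDate, Diagnosis, Dosage, Drug, Insurer}

Start with {Dosage, Drug}.
Drug → AdmitDate applies; add {AdmitDate} → now {AdmitDate, Dosage, Drug}.
Drug → Diagnosis, Insurer applies; add {Diagnosis, Insurer} → now {AdmitDate, Diagnosis, Dosage, Drug, Insurer}.
No further FD applies.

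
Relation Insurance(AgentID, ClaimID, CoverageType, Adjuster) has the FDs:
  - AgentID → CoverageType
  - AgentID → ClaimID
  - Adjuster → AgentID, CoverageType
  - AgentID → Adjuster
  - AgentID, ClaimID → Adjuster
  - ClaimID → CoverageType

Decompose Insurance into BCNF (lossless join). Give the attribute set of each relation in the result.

Candidate keys of the original relation: {Adjuster}, {AgentID}.
{Adjuster, AgentID, ClaimID, CoverageType}: {ClaimID} determines {ClaimID, CoverageType} here but is not a superkey — split on ClaimID → CoverageType, giving {ClaimID, CoverageType} and {Adjuster, AgentID, ClaimID}.
{ClaimID, CoverageType}: every determinant is a superkey — BCNF.
{Adjuster, AgentID, ClaimID}: every determinant is a superkey — BCNF.

{Adjuster, AgentID, ClaimID}; {ClaimID, CoverageType}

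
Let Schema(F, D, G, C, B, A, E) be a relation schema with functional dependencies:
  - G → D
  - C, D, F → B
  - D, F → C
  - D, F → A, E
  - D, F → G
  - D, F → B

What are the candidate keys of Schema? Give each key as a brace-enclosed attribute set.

{F} never appears on the right of any FD, so every key must include it.
Closure of {D, F} is {A, B, C, D, E, F, G}, the whole schema; {D, F} is a candidate key.
Closure of {F, G} is {A, B, C, D, E, F, G}, the whole schema; {F, G} is a candidate key.
These are minimal and exhaustive — every other superkey contains one of them.

{D, F}, {F, G}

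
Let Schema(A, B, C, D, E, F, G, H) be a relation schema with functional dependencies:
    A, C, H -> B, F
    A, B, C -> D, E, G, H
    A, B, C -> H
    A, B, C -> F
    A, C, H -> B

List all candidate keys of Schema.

{A, B, C}, {A, C, H}

No FD produces {A, C}, so they must be in every candidate key.
Closure of {A, B, C} is {A, B, C, D, E, F, G, H}, the whole schema; {A, B, C} is a candidate key.
Closure of {A, C, H} is {A, B, C, D, E, F, G, H}, the whole schema; {A, C, H} is a candidate key.
Any other superkey properly contains one of these, so there are no further candidate keys.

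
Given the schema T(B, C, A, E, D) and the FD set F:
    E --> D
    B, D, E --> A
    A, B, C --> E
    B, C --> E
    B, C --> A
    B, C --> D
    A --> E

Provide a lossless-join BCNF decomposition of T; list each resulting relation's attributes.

Candidate key of the original relation: {B, C}.
In {A, B, C, D, E}, {E} is not a superkey ({E}⁺ restricted to this set is {D, E}), so split on E --> D into {D, E} and {A, B, C, E}.
{D, E} is in BCNF.
In {A, B, C, E}, {A} is not a superkey ({A}⁺ restricted to this set is {A, E}), so split on A --> E into {A, E} and {A, B, C}.
{A, E} is in BCNF.
{A, B, C} is in BCNF.

{A, B, C}; {A, E}; {D, E}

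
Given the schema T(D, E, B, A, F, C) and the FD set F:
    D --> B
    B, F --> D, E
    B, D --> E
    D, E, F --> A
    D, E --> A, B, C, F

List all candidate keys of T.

{D}⁺ = {A, B, C, D, E, F} — all of the relation — so {D} is a candidate key.
{B, F}⁺ = {A, B, C, D, E, F} — all of the relation — so {B, F} is a candidate key.
These are minimal and exhaustive — every other superkey contains one of them.

{B, F}, {D}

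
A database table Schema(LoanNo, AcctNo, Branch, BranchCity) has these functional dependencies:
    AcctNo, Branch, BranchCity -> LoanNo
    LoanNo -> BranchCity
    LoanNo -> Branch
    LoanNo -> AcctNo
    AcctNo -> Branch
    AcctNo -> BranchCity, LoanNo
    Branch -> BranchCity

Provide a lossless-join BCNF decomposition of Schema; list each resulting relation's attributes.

{AcctNo, Branch, LoanNo}; {Branch, BranchCity}

Candidate keys of the original relation: {AcctNo}, {LoanNo}.
{AcctNo, Branch, BranchCity, LoanNo}: {Branch} determines {Branch, BranchCity} here but is not a superkey — split on Branch -> BranchCity, giving {Branch, BranchCity} and {AcctNo, Branch, LoanNo}.
{Branch, BranchCity} has no BCNF violation.
{AcctNo, Branch, LoanNo} has no BCNF violation.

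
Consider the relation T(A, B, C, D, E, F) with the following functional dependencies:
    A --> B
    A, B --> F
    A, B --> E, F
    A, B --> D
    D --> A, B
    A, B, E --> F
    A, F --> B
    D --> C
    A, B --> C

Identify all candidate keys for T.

{A} is a candidate key since {A}⁺ = {A, B, C, D, E, F} covers every attribute.
{D} is a candidate key since {D}⁺ = {A, B, C, D, E, F} covers every attribute.
Any other superkey properly contains one of these, so there are no further candidate keys.

{A}, {D}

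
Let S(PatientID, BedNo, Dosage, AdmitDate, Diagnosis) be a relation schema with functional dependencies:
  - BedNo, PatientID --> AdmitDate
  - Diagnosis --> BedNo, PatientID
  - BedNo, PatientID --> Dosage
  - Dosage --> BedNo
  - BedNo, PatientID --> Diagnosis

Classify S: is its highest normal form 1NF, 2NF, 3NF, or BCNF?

Candidate keys: {BedNo, PatientID}, {Diagnosis}, {Dosage, PatientID}. Prime attributes: {BedNo, Diagnosis, Dosage, PatientID}.
Dosage --> BedNo: {Dosage}⁺ = {BedNo, Dosage}, which is not all of the attributes, so the left side is not a superkey — BCNF is violated.
Its right-hand attributes {BedNo} are all prime, as are those of every other non-superkey FD — the relation is in 3NF.

3NF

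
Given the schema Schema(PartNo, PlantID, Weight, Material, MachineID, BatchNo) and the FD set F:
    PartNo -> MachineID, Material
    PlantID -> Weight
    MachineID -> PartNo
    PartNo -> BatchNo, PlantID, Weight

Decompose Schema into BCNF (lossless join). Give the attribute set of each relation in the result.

Candidate keys of the original relation: {MachineID}, {PartNo}.
{BatchNo, MachineID, Material, PartNo, PlantID, Weight}: {PlantID} determines {PlantID, Weight} here but is not a superkey — split on PlantID -> Weight, giving {PlantID, Weight} and {BatchNo, MachineID, Material, PartNo, PlantID}.
{PlantID, Weight}: every determinant is a superkey — BCNF.
{BatchNo, MachineID, Material, PartNo, PlantID}: every determinant is a superkey — BCNF.

{BatchNo, MachineID, Material, PartNo, PlantID}; {PlantID, Weight}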